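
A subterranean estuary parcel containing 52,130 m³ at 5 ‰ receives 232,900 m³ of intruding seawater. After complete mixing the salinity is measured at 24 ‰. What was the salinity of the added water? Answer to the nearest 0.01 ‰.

28.25 ‰

Salt balance: 52,130×5 + 232,900×S = 285,030×24
260,650 + 232,900·S = 6,840,720
S = (6,840,720 − 260,650) / 232,900 = 28.2528 ‰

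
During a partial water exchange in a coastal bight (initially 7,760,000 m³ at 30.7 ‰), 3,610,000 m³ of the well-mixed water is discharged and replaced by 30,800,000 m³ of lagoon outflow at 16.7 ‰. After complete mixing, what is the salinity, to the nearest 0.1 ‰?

18.4 ‰

Remaining after removal: 4,150,000 m³ at 30.7 ‰ (salt = 127,405,000)
After addition: salt = 127,405,000 + 30,800,000×16.7 = 641,765,000; volume = 34,950,000 m³
S = 641,765,000 / 34,950,000 = 18.3624 ‰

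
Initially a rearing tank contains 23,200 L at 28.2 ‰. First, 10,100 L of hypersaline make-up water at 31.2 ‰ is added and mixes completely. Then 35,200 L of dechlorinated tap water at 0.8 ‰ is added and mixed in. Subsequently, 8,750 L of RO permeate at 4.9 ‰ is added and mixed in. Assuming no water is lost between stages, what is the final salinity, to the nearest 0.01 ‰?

13.47 ‰

Total salt / total volume:
Initial salt = 23,200×28.2 = 654,240
After stage 1: salt = 654,240 + 10,100×31.2 = 969,360; volume = 33,300 L; S = 29.11 ‰
After stage 2: salt = 969,360 + 35,200×0.8 = 997,520; volume = 68,500 L; S = 14.562 ‰
After stage 3: salt = 997,520 + 8,750×4.9 = 1,040,395; volume = 77,250 L
S = 1,040,395 / 77,250 = 13.4679 ‰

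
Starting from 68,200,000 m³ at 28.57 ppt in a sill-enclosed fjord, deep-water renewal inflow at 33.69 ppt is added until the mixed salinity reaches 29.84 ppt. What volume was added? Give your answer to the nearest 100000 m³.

22500000 m³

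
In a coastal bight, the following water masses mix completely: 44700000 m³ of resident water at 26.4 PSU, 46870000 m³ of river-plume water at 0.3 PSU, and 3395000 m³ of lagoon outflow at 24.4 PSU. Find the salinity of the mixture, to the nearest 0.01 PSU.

Conserving salt mass:
salt = 44,700,000×26.4 + 46,870,000×0.3 + 3,395,000×24.4 = 1,180,080,000 + 14,061,000 + 82,838,000 = 1,276,979,000
volume = 44,700,000 + 46,870,000 + 3,395,000 = 94,965,000 m³
S = 1,276,979,000 / 94,965,000 = 13.4468 PSU

13.45 PSU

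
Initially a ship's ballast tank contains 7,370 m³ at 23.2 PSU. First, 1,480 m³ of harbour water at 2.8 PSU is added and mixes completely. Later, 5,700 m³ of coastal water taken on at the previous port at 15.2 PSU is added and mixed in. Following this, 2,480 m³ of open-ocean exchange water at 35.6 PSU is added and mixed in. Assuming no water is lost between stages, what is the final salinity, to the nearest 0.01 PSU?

20.56 PSU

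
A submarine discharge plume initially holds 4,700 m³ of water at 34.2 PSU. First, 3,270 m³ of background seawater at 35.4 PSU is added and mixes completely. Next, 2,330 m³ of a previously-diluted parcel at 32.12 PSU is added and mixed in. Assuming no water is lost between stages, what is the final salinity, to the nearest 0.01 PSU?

34.11 PSU

Conserving salt mass:
Initial salt = 4,700×34.2 = 160,740
After stage 1: salt = 160,740 + 3,270×35.4 = 276,498; volume = 7,970 m³; S = 34.692 PSU
After stage 2: salt = 276,498 + 2,330×32.12 = 351,337.6; volume = 10,300 m³
S = 351,337.6 / 10,300 = 34.1104 PSU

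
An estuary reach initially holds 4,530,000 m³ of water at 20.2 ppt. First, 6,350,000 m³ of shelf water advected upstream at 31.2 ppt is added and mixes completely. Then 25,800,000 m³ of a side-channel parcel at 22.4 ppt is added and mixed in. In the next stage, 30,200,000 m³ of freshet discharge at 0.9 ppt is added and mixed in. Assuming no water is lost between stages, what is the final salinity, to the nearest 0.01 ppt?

13.38 ppt

Mass of salt is conserved:
Initial salt = 4,530,000×20.2 = 91,506,000
After stage 1: salt = 91,506,000 + 6,350,000×31.2 = 289,626,000; volume = 10,880,000 m³; S = 26.62 ppt
After stage 2: salt = 289,626,000 + 25,800,000×22.4 = 867,546,000; volume = 36,680,000 m³; S = 23.652 ppt
After stage 3: salt = 867,546,000 + 30,200,000×0.9 = 894,726,000; volume = 66,880,000 m³
S = 894,726,000 / 66,880,000 = 13.3781 ppt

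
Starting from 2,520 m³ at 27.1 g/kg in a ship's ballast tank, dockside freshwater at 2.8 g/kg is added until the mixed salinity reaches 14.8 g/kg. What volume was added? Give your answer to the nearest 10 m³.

2580 m³

Salt balance: 2,520×27.1 + V×2.8 = (2,520+V)×14.8
68,292 + 2.8V = 37,296 + 14.8V
30,996 = 12V
V = 2,583 m³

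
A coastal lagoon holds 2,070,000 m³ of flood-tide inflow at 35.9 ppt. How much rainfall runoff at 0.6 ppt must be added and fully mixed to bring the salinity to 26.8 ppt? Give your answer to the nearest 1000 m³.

719000 m³

Salt balance: 2,070,000×35.9 + V×0.6 = (2,070,000+V)×26.8
74,313,000 + 0.6V = 55,476,000 + 26.8V
18,837,000 = 26.2V
V = 718,969.47 m³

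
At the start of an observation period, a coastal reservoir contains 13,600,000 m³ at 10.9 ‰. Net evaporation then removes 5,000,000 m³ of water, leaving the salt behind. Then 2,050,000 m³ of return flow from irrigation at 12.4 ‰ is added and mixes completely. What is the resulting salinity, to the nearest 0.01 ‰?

16.31 ‰

After evaporation: salt = 13,600,000×10.9 = 148,240,000; volume = 13,600,000 − 5,000,000 = 8,600,000 m³
After mixing: salt = 148,240,000 + 2,050,000×12.4 = 173,660,000; volume = 8,600,000 + 2,050,000 = 10,650,000 m³
S = 173,660,000 / 10,650,000 = 16.3061 ‰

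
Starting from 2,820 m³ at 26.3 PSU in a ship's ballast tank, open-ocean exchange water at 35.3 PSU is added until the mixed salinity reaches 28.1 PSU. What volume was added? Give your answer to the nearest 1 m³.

705 m³

Salt balance: 2,820×26.3 + V×35.3 = (2,820+V)×28.1
74,166 + 35.3V = 79,242 + 28.1V
5,076 = 7.2V
V = 705 m³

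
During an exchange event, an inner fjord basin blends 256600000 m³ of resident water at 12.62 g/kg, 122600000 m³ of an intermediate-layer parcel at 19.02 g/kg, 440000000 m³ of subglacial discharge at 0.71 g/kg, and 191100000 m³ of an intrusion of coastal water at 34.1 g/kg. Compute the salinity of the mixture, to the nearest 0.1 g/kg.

12.3 g/kg

By conservation of dissolved salt,
salt = 256,600,000×12.62 + 122,600,000×19.02 + 440,000,000×0.71 + 191,100,000×34.1 = 3,238,292,000 + 2,331,852,000 + 312,400,000 + 6,516,510,000 = 12,399,054,000
volume = 256,600,000 + 122,600,000 + 440,000,000 + 191,100,000 = 1,010,300,000 m³
S = 12,399,054,000 / 1,010,300,000 = 12.273 g/kg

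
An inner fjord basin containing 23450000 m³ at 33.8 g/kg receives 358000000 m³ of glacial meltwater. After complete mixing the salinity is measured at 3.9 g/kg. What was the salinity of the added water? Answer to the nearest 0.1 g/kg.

Salt balance: 23,450,000×33.8 + 358,000,000×S = 381,450,000×3.9
792,610,000 + 358,000,000·S = 1,487,655,000
S = (1,487,655,000 − 792,610,000) / 358,000,000 = 1.9415 g/kg

1.9 g/kg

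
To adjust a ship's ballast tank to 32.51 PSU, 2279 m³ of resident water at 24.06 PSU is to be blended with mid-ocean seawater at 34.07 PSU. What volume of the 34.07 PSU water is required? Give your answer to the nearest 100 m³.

12300 m³

Salt balance: 2,279×24.06 + V×34.07 = (2,279+V)×32.51
54,832.74 + 34.07V = 74,090.29 + 32.51V
19,257.55 = 1.56V
V = 12,344.58 m³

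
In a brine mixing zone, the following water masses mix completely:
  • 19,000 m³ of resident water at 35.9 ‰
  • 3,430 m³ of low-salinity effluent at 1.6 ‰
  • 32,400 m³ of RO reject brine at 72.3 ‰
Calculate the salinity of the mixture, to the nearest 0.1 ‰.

55.3 ‰

Weighted by volume,
salt = 19,000×35.9 + 3,430×1.6 + 32,400×72.3 = 682,100 + 5,488 + 2,342,520 = 3,030,108
volume = 19,000 + 3,430 + 32,400 = 54,830 m³
S = 3,030,108 / 54,830 = 55.264 ‰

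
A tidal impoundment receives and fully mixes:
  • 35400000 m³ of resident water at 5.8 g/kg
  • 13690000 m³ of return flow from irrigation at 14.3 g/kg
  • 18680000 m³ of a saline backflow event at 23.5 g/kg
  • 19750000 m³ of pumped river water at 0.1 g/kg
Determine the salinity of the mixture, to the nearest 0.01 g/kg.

9.62 g/kg

Weighted by volume,
salt = 35,400,000×5.8 + 13,690,000×14.3 + 18,680,000×23.5 + 19,750,000×0.1 = 205,320,000 + 195,767,000 + 438,980,000 + 1,975,000 = 842,042,000
volume = 35,400,000 + 13,690,000 + 18,680,000 + 19,750,000 = 87,520,000 m³
S = 842,042,000 / 87,520,000 = 9.6211 g/kg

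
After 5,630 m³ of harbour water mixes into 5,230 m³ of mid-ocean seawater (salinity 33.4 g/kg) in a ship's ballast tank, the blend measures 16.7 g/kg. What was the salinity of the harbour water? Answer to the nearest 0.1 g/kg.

Salt balance: 5,230×33.4 + 5,630×S = 10,860×16.7
174,682 + 5,630·S = 181,362
S = (181,362 − 174,682) / 5,630 = 1.1865 g/kg

1.2 g/kg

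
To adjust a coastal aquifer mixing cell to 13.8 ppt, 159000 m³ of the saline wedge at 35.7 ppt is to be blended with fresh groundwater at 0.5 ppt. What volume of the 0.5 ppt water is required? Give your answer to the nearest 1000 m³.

262000 m³

Salt balance: 159,000×35.7 + V×0.5 = (159,000+V)×13.8
5,676,300 + 0.5V = 2,194,200 + 13.8V
3,482,100 = 13.3V
V = 261,812.03 m³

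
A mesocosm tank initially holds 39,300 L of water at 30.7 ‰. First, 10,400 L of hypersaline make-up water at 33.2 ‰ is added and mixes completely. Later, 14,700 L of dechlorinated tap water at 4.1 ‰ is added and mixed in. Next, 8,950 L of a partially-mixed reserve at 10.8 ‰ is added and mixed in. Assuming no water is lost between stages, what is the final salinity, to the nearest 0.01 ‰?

By conservation of dissolved salt,
Initial salt = 39,300×30.7 = 1,206,510
After stage 1: salt = 1,206,510 + 10,400×33.2 = 1,551,790; volume = 49,700 L; S = 31.223 ‰
After stage 2: salt = 1,551,790 + 14,700×4.1 = 1,612,060; volume = 64,400 L; S = 25.032 ‰
After stage 3: salt = 1,612,060 + 8,950×10.8 = 1,708,720; volume = 73,350 L
S = 1,708,720 / 73,350 = 23.2954 ‰

23.30 ‰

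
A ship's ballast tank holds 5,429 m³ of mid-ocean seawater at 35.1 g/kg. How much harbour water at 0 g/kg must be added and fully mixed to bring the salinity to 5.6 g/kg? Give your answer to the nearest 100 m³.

Salt balance: 5,429×35.1 + V×0 = (5,429+V)×5.6
190,557.9 + 0V = 30,402.4 + 5.6V
160,155.5 = 5.6V
V = 28,599.2 m³

28600 m³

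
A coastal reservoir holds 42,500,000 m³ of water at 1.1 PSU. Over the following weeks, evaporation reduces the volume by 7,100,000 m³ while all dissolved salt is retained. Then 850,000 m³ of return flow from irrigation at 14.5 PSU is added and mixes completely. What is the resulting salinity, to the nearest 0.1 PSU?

After evaporation: salt = 42,500,000×1.1 = 46,750,000; volume = 42,500,000 − 7,100,000 = 35,400,000 m³
After mixing: salt = 46,750,000 + 850,000×14.5 = 59,075,000; volume = 35,400,000 + 850,000 = 36,250,000 m³
S = 59,075,000 / 36,250,000 = 1.6297 PSU

1.6 PSU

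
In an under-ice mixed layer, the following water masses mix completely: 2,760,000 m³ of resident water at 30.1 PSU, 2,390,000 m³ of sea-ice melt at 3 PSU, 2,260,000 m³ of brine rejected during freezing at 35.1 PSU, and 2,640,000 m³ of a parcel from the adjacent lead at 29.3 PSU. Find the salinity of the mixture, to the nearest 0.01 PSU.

24.57 PSU

By conservation of dissolved salt,
salt = 2,760,000×30.1 + 2,390,000×3 + 2,260,000×35.1 + 2,640,000×29.3 = 83,076,000 + 7,170,000 + 79,326,000 + 77,352,000 = 246,924,000
volume = 2,760,000 + 2,390,000 + 2,260,000 + 2,640,000 = 10,050,000 m³
S = 246,924,000 / 10,050,000 = 24.5696 PSU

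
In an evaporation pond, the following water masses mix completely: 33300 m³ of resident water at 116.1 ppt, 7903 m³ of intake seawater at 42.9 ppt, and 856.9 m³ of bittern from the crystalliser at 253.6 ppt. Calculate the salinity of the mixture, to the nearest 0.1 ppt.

Salt balance:
salt = 33,300×116.1 + 7,903×42.9 + 856.9×253.6 = 3,866,130 + 339,038.7 + 217,309.84 = 4,422,478.54
volume = 33,300 + 7,903 + 856.9 = 42,059.9 m³
S = 4,422,478.54 / 42,059.9 = 105.147 ppt

105.1 ppt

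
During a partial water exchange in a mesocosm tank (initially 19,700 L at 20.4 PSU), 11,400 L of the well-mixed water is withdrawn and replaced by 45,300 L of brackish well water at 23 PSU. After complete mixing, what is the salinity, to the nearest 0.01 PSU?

22.60 PSU

Remaining after removal: 8,300 L at 20.4 PSU (salt = 169,320)
After addition: salt = 169,320 + 45,300×23 = 1,211,220; volume = 53,600 L
S = 1,211,220 / 53,600 = 22.5974 PSU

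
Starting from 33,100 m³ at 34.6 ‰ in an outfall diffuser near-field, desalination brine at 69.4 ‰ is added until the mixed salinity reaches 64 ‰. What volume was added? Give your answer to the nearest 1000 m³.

Salt balance: 33,100×34.6 + V×69.4 = (33,100+V)×64
1,145,260 + 69.4V = 2,118,400 + 64V
973,140 = 5.4V
V = 180,211.11 m³

180000 m³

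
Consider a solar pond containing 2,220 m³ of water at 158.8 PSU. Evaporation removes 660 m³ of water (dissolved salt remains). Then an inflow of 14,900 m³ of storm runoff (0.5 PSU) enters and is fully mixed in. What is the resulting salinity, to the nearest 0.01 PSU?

After evaporation: salt = 2,220×158.8 = 352,536; volume = 2,220 − 660 = 1,560 m³
After mixing: salt = 352,536 + 14,900×0.5 = 359,986; volume = 1,560 + 14,900 = 16,460 m³
S = 359,986 / 16,460 = 21.8704 PSU

21.87 PSU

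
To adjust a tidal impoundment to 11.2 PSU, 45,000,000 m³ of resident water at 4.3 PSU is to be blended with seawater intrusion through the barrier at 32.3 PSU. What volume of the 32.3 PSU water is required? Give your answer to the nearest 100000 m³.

Salt balance: 45,000,000×4.3 + V×32.3 = (45,000,000+V)×11.2
193,500,000 + 32.3V = 504,000,000 + 11.2V
310,500,000 = 21.1V
V = 14,715,639.81 m³

14700000 m³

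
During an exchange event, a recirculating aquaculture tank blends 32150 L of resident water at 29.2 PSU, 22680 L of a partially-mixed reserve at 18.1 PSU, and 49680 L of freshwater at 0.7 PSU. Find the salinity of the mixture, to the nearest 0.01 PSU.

13.24 PSU

Conserving salt mass:
salt = 32,150×29.2 + 22,680×18.1 + 49,680×0.7 = 938,780 + 410,508 + 34,776 = 1,384,064
volume = 32,150 + 22,680 + 49,680 = 104,510 L
S = 1,384,064 / 104,510 = 13.2434 PSU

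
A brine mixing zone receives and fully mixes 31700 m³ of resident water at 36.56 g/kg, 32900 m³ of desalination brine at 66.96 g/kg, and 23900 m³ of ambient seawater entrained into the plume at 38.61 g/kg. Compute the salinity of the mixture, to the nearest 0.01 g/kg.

Salt balance:
salt = 31,700×36.56 + 32,900×66.96 + 23,900×38.61 = 1,158,952 + 2,202,984 + 922,779 = 4,284,715
volume = 31,700 + 32,900 + 23,900 = 88,500 m³
S = 4,284,715 / 88,500 = 48.4149 g/kg

48.41 g/kg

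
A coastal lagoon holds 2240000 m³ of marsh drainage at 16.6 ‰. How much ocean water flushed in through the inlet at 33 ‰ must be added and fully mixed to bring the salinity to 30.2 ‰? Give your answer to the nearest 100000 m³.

Salt balance: 2,240,000×16.6 + V×33 = (2,240,000+V)×30.2
37,184,000 + 33V = 67,648,000 + 30.2V
30,464,000 = 2.8V
V = 10,880,000 m³

10900000 m³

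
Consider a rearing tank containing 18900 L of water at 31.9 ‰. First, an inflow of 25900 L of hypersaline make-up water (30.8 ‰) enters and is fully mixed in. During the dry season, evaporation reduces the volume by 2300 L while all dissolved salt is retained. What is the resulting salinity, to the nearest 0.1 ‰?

33.0 ‰

After mixing: salt = 18,900×31.9 + 25,900×30.8 = 1,400,630; volume = 44,800 L
After evaporation: salt unchanged = 1,400,630; volume = 44,800 − 2,300 = 42,500 L
S = 1,400,630 / 42,500 = 32.956 ‰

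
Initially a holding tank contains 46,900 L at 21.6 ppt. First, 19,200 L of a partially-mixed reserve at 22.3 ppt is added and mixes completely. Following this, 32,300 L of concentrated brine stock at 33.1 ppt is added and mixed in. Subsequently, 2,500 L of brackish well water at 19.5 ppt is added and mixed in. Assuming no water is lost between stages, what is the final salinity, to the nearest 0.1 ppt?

25.4 ppt

Total salt / total volume:
Initial salt = 46,900×21.6 = 1,013,040
After stage 1: salt = 1,013,040 + 19,200×22.3 = 1,441,200; volume = 66,100 L; S = 21.803 ppt
After stage 2: salt = 1,441,200 + 32,300×33.1 = 2,510,330; volume = 98,400 L; S = 25.511 ppt
After stage 3: salt = 2,510,330 + 2,500×19.5 = 2,559,080; volume = 100,900 L
S = 2,559,080 / 100,900 = 25.3625 ppt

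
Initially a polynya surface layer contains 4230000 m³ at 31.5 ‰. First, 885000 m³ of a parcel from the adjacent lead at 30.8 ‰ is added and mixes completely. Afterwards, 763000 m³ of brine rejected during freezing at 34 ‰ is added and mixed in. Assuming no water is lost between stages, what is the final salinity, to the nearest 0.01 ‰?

By conservation of dissolved salt,
Initial salt = 4,230,000×31.5 = 133,245,000
After stage 1: salt = 133,245,000 + 885,000×30.8 = 160,503,000; volume = 5,115,000 m³; S = 31.379 ‰
After stage 2: salt = 160,503,000 + 763,000×34 = 186,445,000; volume = 5,878,000 m³
S = 186,445,000 / 5,878,000 = 31.7191 ‰

31.72 ‰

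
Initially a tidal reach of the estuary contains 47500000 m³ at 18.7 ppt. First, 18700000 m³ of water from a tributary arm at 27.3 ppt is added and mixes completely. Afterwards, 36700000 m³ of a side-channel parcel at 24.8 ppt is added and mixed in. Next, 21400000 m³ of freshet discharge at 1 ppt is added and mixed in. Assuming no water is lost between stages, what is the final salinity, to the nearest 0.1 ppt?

18.7 ppt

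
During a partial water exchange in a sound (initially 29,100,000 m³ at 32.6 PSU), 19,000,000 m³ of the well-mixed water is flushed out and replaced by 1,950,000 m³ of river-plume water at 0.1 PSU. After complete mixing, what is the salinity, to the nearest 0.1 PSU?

Remaining after removal: 10,100,000 m³ at 32.6 PSU (salt = 329,260,000)
After addition: salt = 329,260,000 + 1,950,000×0.1 = 329,455,000; volume = 12,050,000 m³
S = 329,455,000 / 12,050,000 = 27.3407 PSU

27.3 PSU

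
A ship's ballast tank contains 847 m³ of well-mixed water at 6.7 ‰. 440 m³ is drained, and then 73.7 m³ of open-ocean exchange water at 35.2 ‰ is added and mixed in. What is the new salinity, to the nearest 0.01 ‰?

Remaining after removal: 407 m³ at 6.7 ‰ (salt = 2,726.9)
After addition: salt = 2,726.9 + 73.7×35.2 = 5,321.14; volume = 480.7 m³
S = 5,321.14 / 480.7 = 11.0696 ‰

11.07 ‰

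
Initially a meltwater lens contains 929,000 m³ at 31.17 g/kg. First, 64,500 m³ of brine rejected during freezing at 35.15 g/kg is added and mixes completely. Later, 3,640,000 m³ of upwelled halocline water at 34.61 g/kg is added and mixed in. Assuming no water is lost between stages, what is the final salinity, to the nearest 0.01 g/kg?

33.93 g/kg

By conservation of dissolved salt,
Initial salt = 929,000×31.17 = 28,956,930
After stage 1: salt = 28,956,930 + 64,500×35.15 = 31,224,105; volume = 993,500 m³; S = 31.428 g/kg
After stage 2: salt = 31,224,105 + 3,640,000×34.61 = 157,204,505; volume = 4,633,500 m³
S = 157,204,505 / 4,633,500 = 33.9278 g/kg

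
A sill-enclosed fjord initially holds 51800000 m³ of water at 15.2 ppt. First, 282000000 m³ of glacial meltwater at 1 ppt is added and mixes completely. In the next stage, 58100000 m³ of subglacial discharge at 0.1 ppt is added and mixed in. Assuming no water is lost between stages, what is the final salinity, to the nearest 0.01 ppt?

2.74 ppt

Mass of salt is conserved:
Initial salt = 51,800,000×15.2 = 787,360,000
After stage 1: salt = 787,360,000 + 282,000,000×1 = 1,069,360,000; volume = 333,800,000 m³; S = 3.204 ppt
After stage 2: salt = 1,069,360,000 + 58,100,000×0.1 = 1,075,170,000; volume = 391,900,000 m³
S = 1,075,170,000 / 391,900,000 = 2.7435 ppt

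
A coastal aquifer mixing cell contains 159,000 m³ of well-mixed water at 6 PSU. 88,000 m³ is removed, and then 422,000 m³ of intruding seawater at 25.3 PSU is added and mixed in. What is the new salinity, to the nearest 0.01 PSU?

22.52 PSU

Remaining after removal: 71,000 m³ at 6 PSU (salt = 426,000)
After addition: salt = 426,000 + 422,000×25.3 = 11,102,600; volume = 493,000 m³
S = 11,102,600 / 493,000 = 22.5205 PSU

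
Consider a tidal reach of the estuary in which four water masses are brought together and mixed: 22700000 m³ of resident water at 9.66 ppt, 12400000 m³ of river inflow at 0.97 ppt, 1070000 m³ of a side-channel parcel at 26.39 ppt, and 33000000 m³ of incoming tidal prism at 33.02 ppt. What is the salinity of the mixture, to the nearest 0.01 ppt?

19.51 ppt

Weighted by volume,
salt = 22,700,000×9.66 + 12,400,000×0.97 + 1,070,000×26.39 + 33,000,000×33.02 = 219,282,000 + 12,028,000 + 28,237,300 + 1,089,660,000 = 1,349,207,300
volume = 22,700,000 + 12,400,000 + 1,070,000 + 33,000,000 = 69,170,000 m³
S = 1,349,207,300 / 69,170,000 = 19.5057 ppt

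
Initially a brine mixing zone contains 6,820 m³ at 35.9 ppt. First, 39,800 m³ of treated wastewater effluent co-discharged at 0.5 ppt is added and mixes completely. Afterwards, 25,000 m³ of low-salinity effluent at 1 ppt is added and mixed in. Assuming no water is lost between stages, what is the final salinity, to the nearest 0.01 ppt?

By conservation of dissolved salt,
Initial salt = 6,820×35.9 = 244,838
After stage 1: salt = 244,838 + 39,800×0.5 = 264,738; volume = 46,620 m³; S = 5.679 ppt
After stage 2: salt = 264,738 + 25,000×1 = 289,738; volume = 71,620 m³
S = 289,738 / 71,620 = 4.0455 ppt

4.05 ppt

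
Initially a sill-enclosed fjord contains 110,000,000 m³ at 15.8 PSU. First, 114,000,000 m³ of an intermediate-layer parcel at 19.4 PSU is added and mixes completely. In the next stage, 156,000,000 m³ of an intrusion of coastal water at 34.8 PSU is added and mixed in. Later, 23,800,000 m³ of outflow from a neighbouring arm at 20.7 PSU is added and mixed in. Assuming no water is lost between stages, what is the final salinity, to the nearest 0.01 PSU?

24.45 PSU

Mass of salt is conserved:
Initial salt = 110,000,000×15.8 = 1,738,000,000
After stage 1: salt = 1,738,000,000 + 114,000,000×19.4 = 3,949,600,000; volume = 224,000,000 m³; S = 17.632 PSU
After stage 2: salt = 3,949,600,000 + 156,000,000×34.8 = 9,378,400,000; volume = 380,000,000 m³; S = 24.68 PSU
After stage 3: salt = 9,378,400,000 + 23,800,000×20.7 = 9,871,060,000; volume = 403,800,000 m³
S = 9,871,060,000 / 403,800,000 = 24.4454 PSU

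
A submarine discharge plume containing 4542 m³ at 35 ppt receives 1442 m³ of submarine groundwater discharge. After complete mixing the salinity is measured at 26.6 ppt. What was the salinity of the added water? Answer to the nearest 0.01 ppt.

Salt balance: 4,542×35 + 1,442×S = 5,984×26.6
158,970 + 1,442·S = 159,174.4
S = (159,174.4 − 158,970) / 1,442 = 0.1417 ppt

0.14 ppt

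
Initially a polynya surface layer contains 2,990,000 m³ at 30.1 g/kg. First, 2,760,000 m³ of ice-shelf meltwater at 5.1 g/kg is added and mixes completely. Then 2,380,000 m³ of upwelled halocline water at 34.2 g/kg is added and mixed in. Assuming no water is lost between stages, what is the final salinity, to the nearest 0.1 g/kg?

Mass of salt is conserved:
Initial salt = 2,990,000×30.1 = 89,999,000
After stage 1: salt = 89,999,000 + 2,760,000×5.1 = 104,075,000; volume = 5,750,000 m³; S = 18.1 g/kg
After stage 2: salt = 104,075,000 + 2,380,000×34.2 = 185,471,000; volume = 8,130,000 m³
S = 185,471,000 / 8,130,000 = 22.8132 g/kg

22.8 g/kg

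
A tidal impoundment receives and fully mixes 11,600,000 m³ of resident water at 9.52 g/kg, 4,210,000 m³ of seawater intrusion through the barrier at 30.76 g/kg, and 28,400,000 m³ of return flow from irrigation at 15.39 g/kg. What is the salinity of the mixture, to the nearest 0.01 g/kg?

15.31 g/kg

Mass of salt is conserved:
salt = 11,600,000×9.52 + 4,210,000×30.76 + 28,400,000×15.39 = 110,432,000 + 129,499,600 + 437,076,000 = 677,007,600
volume = 11,600,000 + 4,210,000 + 28,400,000 = 44,210,000 m³
S = 677,007,600 / 44,210,000 = 15.3134 g/kg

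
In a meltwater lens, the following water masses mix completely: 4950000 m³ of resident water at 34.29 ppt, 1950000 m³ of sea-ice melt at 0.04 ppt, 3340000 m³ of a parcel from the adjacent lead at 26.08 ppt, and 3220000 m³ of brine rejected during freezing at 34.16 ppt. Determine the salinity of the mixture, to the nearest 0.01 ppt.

27.26 ppt

Conserving salt mass:
salt = 4,950,000×34.29 + 1,950,000×0.04 + 3,340,000×26.08 + 3,220,000×34.16 = 169,735,500 + 78,000 + 87,107,200 + 109,995,200 = 366,915,900
volume = 4,950,000 + 1,950,000 + 3,340,000 + 3,220,000 = 13,460,000 m³
S = 366,915,900 / 13,460,000 = 27.2597 ppt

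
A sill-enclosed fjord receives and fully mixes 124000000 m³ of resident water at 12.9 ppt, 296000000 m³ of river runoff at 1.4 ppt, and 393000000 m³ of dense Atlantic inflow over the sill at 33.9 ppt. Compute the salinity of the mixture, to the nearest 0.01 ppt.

Total salt / total volume:
salt = 124,000,000×12.9 + 296,000,000×1.4 + 393,000,000×33.9 = 1,599,600,000 + 414,400,000 + 13,322,700,000 = 15,336,700,000
volume = 124,000,000 + 296,000,000 + 393,000,000 = 813,000,000 m³
S = 15,336,700,000 / 813,000,000 = 18.8643 ppt

18.86 ppt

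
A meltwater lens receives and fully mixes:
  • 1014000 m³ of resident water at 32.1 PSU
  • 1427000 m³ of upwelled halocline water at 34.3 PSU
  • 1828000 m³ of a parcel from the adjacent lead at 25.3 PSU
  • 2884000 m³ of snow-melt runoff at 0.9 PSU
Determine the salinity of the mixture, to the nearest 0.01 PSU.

18.22 PSU

Mass of salt is conserved:
salt = 1,014,000×32.1 + 1,427,000×34.3 + 1,828,000×25.3 + 2,884,000×0.9 = 32,549,400 + 48,946,100 + 46,248,400 + 2,595,600 = 130,339,500
volume = 1,014,000 + 1,427,000 + 1,828,000 + 2,884,000 = 7,153,000 m³
S = 130,339,500 / 7,153,000 = 18.2217 PSU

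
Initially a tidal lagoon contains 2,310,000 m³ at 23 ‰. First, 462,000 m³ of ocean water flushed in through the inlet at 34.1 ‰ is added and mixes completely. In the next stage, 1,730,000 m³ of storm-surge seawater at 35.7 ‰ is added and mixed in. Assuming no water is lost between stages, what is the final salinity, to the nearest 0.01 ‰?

Total salt / total volume:
Initial salt = 2,310,000×23 = 53,130,000
After stage 1: salt = 53,130,000 + 462,000×34.1 = 68,884,200; volume = 2,772,000 m³; S = 24.85 ‰
After stage 2: salt = 68,884,200 + 1,730,000×35.7 = 130,645,200; volume = 4,502,000 m³
S = 130,645,200 / 4,502,000 = 29.0194 ‰

29.02 ‰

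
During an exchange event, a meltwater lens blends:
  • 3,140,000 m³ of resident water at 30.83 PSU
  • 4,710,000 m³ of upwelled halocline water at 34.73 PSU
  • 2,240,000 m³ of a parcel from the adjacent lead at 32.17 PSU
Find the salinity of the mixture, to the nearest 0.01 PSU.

Conserving salt mass:
salt = 3,140,000×30.83 + 4,710,000×34.73 + 2,240,000×32.17 = 96,806,200 + 163,578,300 + 72,060,800 = 332,445,300
volume = 3,140,000 + 4,710,000 + 2,240,000 = 10,090,000 m³
S = 332,445,300 / 10,090,000 = 32.948 PSU

32.95 PSU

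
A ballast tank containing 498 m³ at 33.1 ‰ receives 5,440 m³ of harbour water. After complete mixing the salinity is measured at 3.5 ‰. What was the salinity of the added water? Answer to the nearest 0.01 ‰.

Salt balance: 498×33.1 + 5,440×S = 5,938×3.5
16,483.8 + 5,440·S = 20,783
S = (20,783 − 16,483.8) / 5,440 = 0.7903 ‰

0.79 ‰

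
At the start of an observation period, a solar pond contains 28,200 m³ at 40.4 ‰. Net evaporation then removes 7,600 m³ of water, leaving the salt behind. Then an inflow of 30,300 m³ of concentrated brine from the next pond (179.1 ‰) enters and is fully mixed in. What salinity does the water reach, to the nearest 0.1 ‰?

After evaporation: salt = 28,200×40.4 = 1,139,280; volume = 28,200 − 7,600 = 20,600 m³
After mixing: salt = 1,139,280 + 30,300×179.1 = 6,566,010; volume = 20,600 + 30,300 = 50,900 m³
S = 6,566,010 / 50,900 = 128.9982 ‰

129.0 ‰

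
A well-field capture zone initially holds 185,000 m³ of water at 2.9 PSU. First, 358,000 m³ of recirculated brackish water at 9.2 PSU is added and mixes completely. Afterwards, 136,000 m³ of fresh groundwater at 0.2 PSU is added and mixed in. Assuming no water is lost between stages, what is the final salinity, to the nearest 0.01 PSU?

5.68 PSU

Conserving salt mass:
Initial salt = 185,000×2.9 = 536,500
After stage 1: salt = 536,500 + 358,000×9.2 = 3,830,100; volume = 543,000 m³; S = 7.054 PSU
After stage 2: salt = 3,830,100 + 136,000×0.2 = 3,857,300; volume = 679,000 m³
S = 3,857,300 / 679,000 = 5.6809 PSU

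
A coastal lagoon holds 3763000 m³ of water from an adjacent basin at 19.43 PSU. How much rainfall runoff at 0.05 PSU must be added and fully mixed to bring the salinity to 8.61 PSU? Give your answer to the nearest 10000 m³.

4760000 m³

Salt balance: 3,763,000×19.43 + V×0.05 = (3,763,000+V)×8.61
73,115,090 + 0.05V = 32,399,430 + 8.61V
40,715,660 = 8.56V
V = 4,756,502.34 m³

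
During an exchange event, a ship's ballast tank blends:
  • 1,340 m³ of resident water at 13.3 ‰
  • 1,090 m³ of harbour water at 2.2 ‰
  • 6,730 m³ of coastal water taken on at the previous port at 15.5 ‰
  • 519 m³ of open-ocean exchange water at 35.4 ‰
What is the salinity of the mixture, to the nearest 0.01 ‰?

14.76 ‰

Mass of salt is conserved:
salt = 1,340×13.3 + 1,090×2.2 + 6,730×15.5 + 519×35.4 = 17,822 + 2,398 + 104,315 + 18,372.6 = 142,907.6
volume = 1,340 + 1,090 + 6,730 + 519 = 9,679 m³
S = 142,907.6 / 9,679 = 14.7647 ‰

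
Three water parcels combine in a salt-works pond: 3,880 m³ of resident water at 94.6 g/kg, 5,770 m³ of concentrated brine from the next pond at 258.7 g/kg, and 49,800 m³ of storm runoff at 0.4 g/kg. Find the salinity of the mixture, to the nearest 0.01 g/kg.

Conserving salt mass:
salt = 3,880×94.6 + 5,770×258.7 + 49,800×0.4 = 367,048 + 1,492,699 + 19,920 = 1,879,667
volume = 3,880 + 5,770 + 49,800 = 59,450 m³
S = 1,879,667 / 59,450 = 31.6176 g/kg

31.62 g/kg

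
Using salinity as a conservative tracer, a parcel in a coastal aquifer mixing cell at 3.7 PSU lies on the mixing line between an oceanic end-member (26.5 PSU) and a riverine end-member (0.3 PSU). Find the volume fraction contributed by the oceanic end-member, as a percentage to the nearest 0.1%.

Let g be the oceanic fraction. Salt balance per unit volume:
g×26.5 + (1−g)×0.3 = 3.7
g = (3.7 − 0.3) / (26.5 − 0.3) = 3.4/26.2 = 0.1298

13.0%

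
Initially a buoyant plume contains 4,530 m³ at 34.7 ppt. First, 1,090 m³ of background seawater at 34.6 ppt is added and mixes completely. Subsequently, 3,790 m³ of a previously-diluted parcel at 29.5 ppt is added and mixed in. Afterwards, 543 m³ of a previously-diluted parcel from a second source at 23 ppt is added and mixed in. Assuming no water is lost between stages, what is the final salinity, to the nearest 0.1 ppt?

32.1 ppt

Total salt / total volume:
Initial salt = 4,530×34.7 = 157,191
After stage 1: salt = 157,191 + 1,090×34.6 = 194,905; volume = 5,620 m³; S = 34.681 ppt
After stage 2: salt = 194,905 + 3,790×29.5 = 306,710; volume = 9,410 m³; S = 32.594 ppt
After stage 3: salt = 306,710 + 543×23 = 319,199; volume = 9,953 m³
S = 319,199 / 9,953 = 32.0706 ppt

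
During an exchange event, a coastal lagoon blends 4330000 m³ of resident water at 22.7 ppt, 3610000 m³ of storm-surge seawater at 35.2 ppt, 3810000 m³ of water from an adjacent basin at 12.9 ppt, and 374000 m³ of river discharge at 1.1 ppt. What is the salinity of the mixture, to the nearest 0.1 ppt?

Salt balance:
salt = 4,330,000×22.7 + 3,610,000×35.2 + 3,810,000×12.9 + 374,000×1.1 = 98,291,000 + 127,072,000 + 49,149,000 + 411,400 = 274,923,400
volume = 4,330,000 + 3,610,000 + 3,810,000 + 374,000 = 12,124,000 m³
S = 274,923,400 / 12,124,000 = 22.676 ppt

22.7 ppt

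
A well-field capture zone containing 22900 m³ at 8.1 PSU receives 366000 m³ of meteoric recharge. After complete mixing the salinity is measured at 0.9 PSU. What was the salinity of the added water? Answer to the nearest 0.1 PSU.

Salt balance: 22,900×8.1 + 366,000×S = 388,900×0.9
185,490 + 366,000·S = 350,010
S = (350,010 − 185,490) / 366,000 = 0.4495 PSU

0.4 PSU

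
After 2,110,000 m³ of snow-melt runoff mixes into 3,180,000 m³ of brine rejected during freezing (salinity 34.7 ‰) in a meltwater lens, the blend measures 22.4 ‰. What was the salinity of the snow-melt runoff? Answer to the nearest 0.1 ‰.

Salt balance: 3,180,000×34.7 + 2,110,000×S = 5,290,000×22.4
110,346,000 + 2,110,000·S = 118,496,000
S = (118,496,000 − 110,346,000) / 2,110,000 = 3.8626 ‰

3.9 ‰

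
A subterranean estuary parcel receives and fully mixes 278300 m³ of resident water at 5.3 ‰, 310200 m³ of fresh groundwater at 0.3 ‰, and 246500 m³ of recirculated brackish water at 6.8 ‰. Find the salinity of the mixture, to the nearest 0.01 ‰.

Salt balance:
salt = 278,300×5.3 + 310,200×0.3 + 246,500×6.8 = 1,474,990 + 93,060 + 1,676,200 = 3,244,250
volume = 278,300 + 310,200 + 246,500 = 835,000 m³
S = 3,244,250 / 835,000 = 3.8853 ‰

3.89 ‰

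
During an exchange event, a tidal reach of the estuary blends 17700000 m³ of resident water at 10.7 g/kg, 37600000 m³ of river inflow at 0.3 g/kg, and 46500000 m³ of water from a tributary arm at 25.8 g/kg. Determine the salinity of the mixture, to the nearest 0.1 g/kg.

Mass of salt is conserved:
salt = 17,700,000×10.7 + 37,600,000×0.3 + 46,500,000×25.8 = 189,390,000 + 11,280,000 + 1,199,700,000 = 1,400,370,000
volume = 17,700,000 + 37,600,000 + 46,500,000 = 101,800,000 m³
S = 1,400,370,000 / 101,800,000 = 13.756 g/kg

13.8 g/kg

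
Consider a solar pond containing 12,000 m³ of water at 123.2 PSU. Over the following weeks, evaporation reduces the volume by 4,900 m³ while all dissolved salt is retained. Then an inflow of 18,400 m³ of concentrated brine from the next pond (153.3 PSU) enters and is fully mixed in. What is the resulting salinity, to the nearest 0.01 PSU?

168.59 PSU

After evaporation: salt = 12,000×123.2 = 1,478,400; volume = 12,000 − 4,900 = 7,100 m³
After mixing: salt = 1,478,400 + 18,400×153.3 = 4,299,120; volume = 7,100 + 18,400 = 25,500 m³
S = 4,299,120 / 25,500 = 168.5929 PSU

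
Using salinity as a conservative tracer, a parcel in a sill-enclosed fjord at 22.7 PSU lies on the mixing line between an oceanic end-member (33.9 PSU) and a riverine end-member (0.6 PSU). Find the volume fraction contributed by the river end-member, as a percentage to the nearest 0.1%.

33.6%

Let f be the freshwater fraction. Salt balance per unit volume:
f×0.6 + (1−f)×33.9 = 22.7
f = (33.9 − 22.7) / (33.9 − 0.6) = 11.2/33.3 = 0.3363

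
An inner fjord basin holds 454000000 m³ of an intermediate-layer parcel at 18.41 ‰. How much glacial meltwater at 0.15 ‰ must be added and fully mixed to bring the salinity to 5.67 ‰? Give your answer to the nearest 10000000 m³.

Salt balance: 454,000,000×18.41 + V×0.15 = (454,000,000+V)×5.67
8,358,140,000 + 0.15V = 2,574,180,000 + 5.67V
5,783,960,000 = 5.52V
V = 1,047,818,840.58 m³

1050000000 m³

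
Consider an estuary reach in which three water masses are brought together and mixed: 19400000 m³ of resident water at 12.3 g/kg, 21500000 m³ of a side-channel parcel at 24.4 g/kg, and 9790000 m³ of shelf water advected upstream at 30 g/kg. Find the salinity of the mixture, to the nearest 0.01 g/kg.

20.85 g/kg

Mass of salt is conserved:
salt = 19,400,000×12.3 + 21,500,000×24.4 + 9,790,000×30 = 238,620,000 + 524,600,000 + 293,700,000 = 1,056,920,000
volume = 19,400,000 + 21,500,000 + 9,790,000 = 50,690,000 m³
S = 1,056,920,000 / 50,690,000 = 20.8507 g/kg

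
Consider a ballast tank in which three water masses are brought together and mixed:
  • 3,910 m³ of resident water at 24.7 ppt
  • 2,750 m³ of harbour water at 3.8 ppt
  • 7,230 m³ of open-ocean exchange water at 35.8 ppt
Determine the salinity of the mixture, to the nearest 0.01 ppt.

Salt balance:
salt = 3,910×24.7 + 2,750×3.8 + 7,230×35.8 = 96,577 + 10,450 + 258,834 = 365,861
volume = 3,910 + 2,750 + 7,230 = 13,890 m³
S = 365,861 / 13,890 = 26.3399 ppt

26.34 ppt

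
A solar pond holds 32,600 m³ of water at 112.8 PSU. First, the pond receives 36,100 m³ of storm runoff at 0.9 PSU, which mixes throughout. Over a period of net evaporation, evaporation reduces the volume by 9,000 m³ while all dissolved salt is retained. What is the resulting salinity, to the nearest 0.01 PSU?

62.14 PSU

After mixing: salt = 32,600×112.8 + 36,100×0.9 = 3,709,770; volume = 68,700 m³
After evaporation: salt unchanged = 3,709,770; volume = 68,700 − 9,000 = 59,700 m³
S = 3,709,770 / 59,700 = 62.1402 PSU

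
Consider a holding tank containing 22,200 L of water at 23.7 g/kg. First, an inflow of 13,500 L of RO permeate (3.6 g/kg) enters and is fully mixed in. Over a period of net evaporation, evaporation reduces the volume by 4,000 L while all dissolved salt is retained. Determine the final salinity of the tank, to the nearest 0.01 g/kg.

18.13 g/kg

After mixing: salt = 22,200×23.7 + 13,500×3.6 = 574,740; volume = 35,700 L
After evaporation: salt unchanged = 574,740; volume = 35,700 − 4,000 = 31,700 L
S = 574,740 / 31,700 = 18.1306 g/kg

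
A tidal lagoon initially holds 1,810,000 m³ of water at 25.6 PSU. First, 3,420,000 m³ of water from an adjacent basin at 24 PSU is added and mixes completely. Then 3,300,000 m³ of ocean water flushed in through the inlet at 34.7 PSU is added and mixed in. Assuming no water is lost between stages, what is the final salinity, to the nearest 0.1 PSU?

Conserving salt mass:
Initial salt = 1,810,000×25.6 = 46,336,000
After stage 1: salt = 46,336,000 + 3,420,000×24 = 128,416,000; volume = 5,230,000 m³; S = 24.554 PSU
After stage 2: salt = 128,416,000 + 3,300,000×34.7 = 242,926,000; volume = 8,530,000 m³
S = 242,926,000 / 8,530,000 = 28.479 PSU

28.5 PSU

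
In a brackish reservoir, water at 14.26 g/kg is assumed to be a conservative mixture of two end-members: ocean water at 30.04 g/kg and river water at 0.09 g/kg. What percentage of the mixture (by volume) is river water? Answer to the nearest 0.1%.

Let f be the freshwater fraction. Salt balance per unit volume:
f×0.09 + (1−f)×30.04 = 14.26
f = (30.04 − 14.26) / (30.04 − 0.09) = 15.78/29.95 = 0.5269

52.7%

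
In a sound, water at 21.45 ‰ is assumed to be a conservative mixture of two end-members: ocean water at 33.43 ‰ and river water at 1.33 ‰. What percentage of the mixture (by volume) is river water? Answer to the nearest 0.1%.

37.3%

Let f be the freshwater fraction. Salt balance per unit volume:
f×1.33 + (1−f)×33.43 = 21.45
f = (33.43 − 21.45) / (33.43 − 1.33) = 11.98/32.1 = 0.3732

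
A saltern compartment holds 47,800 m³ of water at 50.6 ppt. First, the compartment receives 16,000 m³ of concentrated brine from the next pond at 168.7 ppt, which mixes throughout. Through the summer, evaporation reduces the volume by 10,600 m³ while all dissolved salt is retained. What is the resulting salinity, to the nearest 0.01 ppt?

After mixing: salt = 47,800×50.6 + 16,000×168.7 = 5,117,880; volume = 63,800 m³
After evaporation: salt unchanged = 5,117,880; volume = 63,800 − 10,600 = 53,200 m³
S = 5,117,880 / 53,200 = 96.2008 ppt

96.20 ppt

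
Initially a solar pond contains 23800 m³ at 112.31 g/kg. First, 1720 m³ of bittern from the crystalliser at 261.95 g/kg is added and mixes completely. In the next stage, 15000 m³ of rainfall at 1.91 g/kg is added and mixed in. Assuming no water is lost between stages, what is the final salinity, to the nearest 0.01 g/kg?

77.79 g/kg

Mass of salt is conserved:
Initial salt = 23,800×112.31 = 2,672,978
After stage 1: salt = 2,672,978 + 1,720×261.95 = 3,123,532; volume = 25,520 m³; S = 122.395 g/kg
After stage 2: salt = 3,123,532 + 15,000×1.91 = 3,152,182; volume = 40,520 m³
S = 3,152,182 / 40,520 = 77.7932 g/kg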